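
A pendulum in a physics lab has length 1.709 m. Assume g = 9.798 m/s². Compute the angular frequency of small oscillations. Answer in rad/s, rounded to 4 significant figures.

2.394 rad/s

ω = √(g/L) = √(9.798/1.709) = 2.394 rad/s.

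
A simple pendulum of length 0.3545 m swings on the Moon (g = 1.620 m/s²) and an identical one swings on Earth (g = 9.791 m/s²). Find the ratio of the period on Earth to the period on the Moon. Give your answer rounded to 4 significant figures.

0.4068

T ∝ 1/√g, so T₂/T₁ = √(g₁/g₂) = √(1.620/9.791) = 0.4068.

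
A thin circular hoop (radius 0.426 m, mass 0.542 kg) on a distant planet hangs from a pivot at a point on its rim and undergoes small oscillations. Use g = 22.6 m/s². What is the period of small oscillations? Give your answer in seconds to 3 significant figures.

1.22 s

I_cm = mr² = 0.09836 kg·m². The pivot is at distance d = 0.426 m from the centre of mass.
By the parallel-axis theorem, I = I_cm + md² = 0.09836 + 0.09836 = 0.1967 kg·m².
T = 2π√(I/(mgd)) = 2π√(0.1967/(0.542 × 22.6 × 0.426)) = 1.22 s.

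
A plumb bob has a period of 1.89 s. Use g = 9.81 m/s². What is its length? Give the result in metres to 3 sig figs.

0.888 m

From T = 2π√(L/g), L = gT²/(4π²) = 9.81 × 1.890²/(4π²) = 0.888 m.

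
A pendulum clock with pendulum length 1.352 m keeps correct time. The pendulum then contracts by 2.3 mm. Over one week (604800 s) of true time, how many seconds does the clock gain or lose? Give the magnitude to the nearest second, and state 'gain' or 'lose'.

gain 515 s

T ∝ √L, so T'/T = √(1.34970/1.352) = 0.999149.
In 604800 s of true time the clock registers 604800/0.999149 = 605315.1 s, so it gains 515 s.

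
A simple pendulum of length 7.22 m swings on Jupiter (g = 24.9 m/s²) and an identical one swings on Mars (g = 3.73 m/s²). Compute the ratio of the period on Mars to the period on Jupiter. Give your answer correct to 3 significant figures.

T ∝ 1/√g, so T₂/T₁ = √(g₁/g₂) = √(24.9/3.73) = 2.58.

2.58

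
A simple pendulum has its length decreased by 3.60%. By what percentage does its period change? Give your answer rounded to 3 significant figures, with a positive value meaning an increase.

-1.82%

T ∝ √L, so T'/T = √(0.9640) = 0.9818.
Percentage change in T = (0.9818 − 1) × 100% = -1.82%.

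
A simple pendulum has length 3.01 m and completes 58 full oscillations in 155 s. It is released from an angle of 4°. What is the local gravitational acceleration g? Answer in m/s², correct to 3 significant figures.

16.6 m/s²

T = 155/58 = 2.672 s.
From T = 2π√(L/g), g = 4π²L/T² = 4π² × 3.01/2.672² = 16.6 m/s².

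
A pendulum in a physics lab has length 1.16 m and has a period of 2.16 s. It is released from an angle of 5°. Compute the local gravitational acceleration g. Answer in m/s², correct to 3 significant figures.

9.82 m/s²

From T = 2π√(L/g), g = 4π²L/T² = 4π² × 1.16/2.160² = 9.82 m/s².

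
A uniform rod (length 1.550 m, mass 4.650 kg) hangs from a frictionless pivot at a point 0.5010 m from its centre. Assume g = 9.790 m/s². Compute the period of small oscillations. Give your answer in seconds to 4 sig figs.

1.906 s

For a physical pendulum T = 2π√(I/(mgd)), with d = 0.50100 m from pivot to centre of mass.
I_cm = mL²/12 = 4.650 × 1.550²/12 = 0.93097 kg·m²; I = I_cm + md² = 0.93097 + 4.650 × 0.50100² = 2.0981 kg·m².
T = 2π√(2.0981/(4.650 × 9.790 × 0.50100)) = 1.906 s.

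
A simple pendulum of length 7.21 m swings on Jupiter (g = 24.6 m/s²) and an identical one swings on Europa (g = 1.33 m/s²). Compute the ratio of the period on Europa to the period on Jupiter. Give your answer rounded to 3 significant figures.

T ∝ 1/√g, so T₂/T₁ = √(g₁/g₂) = √(24.6/1.33) = 4.30.

4.30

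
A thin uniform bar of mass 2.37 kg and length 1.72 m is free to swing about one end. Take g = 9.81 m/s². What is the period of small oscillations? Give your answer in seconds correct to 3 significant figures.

For a physical pendulum T = 2π√(I/(mgd)), with d = 0.8600 m from pivot to centre of mass.
I_cm = mL²/12 = 2.37 × 1.72²/12 = 0.5843 kg·m²; I = I_cm + md² = 0.5843 + 2.37 × 0.8600² = 2.337 kg·m².
T = 2π√(2.337/(2.37 × 9.81 × 0.8600)) = 2.15 s.

2.15 s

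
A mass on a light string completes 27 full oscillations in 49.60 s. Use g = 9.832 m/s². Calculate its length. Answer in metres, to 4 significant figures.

0.8405 m

T = 49.60/27 = 1.8370 s.
From T = 2π√(L/g), L = gT²/(4π²) = 9.832 × 1.8370²/(4π²) = 0.8405 m.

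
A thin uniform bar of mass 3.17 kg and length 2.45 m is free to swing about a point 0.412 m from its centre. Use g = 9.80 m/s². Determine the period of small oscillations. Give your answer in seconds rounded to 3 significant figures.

2.56 s

For a physical pendulum T = 2π√(I/(mgd)), with d = 0.4120 m from pivot to centre of mass.
I_cm = mL²/12 = 3.17 × 2.45²/12 = 1.586 kg·m²; I = I_cm + md² = 1.586 + 3.17 × 0.4120² = 2.124 kg·m².
T = 2π√(2.124/(3.17 × 9.80 × 0.4120)) = 2.56 s.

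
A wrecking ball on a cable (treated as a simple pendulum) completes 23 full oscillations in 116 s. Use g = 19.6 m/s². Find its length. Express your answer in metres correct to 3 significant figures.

T = 116/23 = 5.043 s.
From T = 2π√(L/g), L = gT²/(4π²) = 19.6 × 5.043²/(4π²) = 12.6 m.

12.6 m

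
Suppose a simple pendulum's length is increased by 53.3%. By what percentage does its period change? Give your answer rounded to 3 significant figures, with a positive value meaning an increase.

23.8%

T ∝ √L, so T'/T = √(1.533) = 1.238.
Percentage change in T = (1.238 − 1) × 100% = 23.8%.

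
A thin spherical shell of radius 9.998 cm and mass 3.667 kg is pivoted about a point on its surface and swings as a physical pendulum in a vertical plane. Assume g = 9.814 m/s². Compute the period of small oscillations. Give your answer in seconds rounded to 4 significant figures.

0.8187 s

I_cm = (2/3)mr² = 0.024437 kg·m². The pivot is at distance d = 0.09998 m from the centre of mass.
By the parallel-axis theorem, I = I_cm + md² = 0.024437 + 0.036655 = 0.061092 kg·m².
T = 2π√(I/(mgd)) = 2π√(0.061092/(3.667 × 9.814 × 0.09998)) = 0.8187 s.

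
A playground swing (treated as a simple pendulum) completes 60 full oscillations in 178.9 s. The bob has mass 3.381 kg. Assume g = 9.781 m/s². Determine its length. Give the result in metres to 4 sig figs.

2.203 m

T = 178.9/60 = 2.9817 s.
From T = 2π√(L/g), L = gT²/(4π²) = 9.781 × 2.9817²/(4π²) = 2.203 m.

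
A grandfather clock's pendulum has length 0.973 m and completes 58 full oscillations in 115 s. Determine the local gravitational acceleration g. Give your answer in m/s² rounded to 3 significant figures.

T = 115/58 = 1.983 s.
From T = 2π√(L/g), g = 4π²L/T² = 4π² × 0.973/1.983² = 9.77 m/s².

9.77 m/s²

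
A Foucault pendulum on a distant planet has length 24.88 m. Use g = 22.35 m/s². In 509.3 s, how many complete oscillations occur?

T = 2π√(L/g) = 2π√(24.88/22.35) = 6.6293 s.
Number of complete oscillations = ⌊509.3/6.6293⌋ = ⌊76.826⌋ = 76.

76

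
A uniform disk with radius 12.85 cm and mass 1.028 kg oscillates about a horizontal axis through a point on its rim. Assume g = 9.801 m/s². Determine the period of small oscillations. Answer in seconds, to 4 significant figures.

I_cm = ½mr² = 0.0084873 kg·m². The pivot is at distance d = 0.1285 m from the centre of mass.
By the parallel-axis theorem, I = I_cm + md² = 0.0084873 + 0.016975 = 0.025462 kg·m².
T = 2π√(I/(mgd)) = 2π√(0.025462/(1.028 × 9.801 × 0.1285)) = 0.8811 s.

0.8811 s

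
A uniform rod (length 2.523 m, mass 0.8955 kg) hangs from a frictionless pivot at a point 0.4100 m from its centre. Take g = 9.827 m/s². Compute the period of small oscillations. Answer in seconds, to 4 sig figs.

2.616 s

For a physical pendulum T = 2π√(I/(mgd)), with d = 0.41000 m from pivot to centre of mass.
I_cm = mL²/12 = 0.8955 × 2.523²/12 = 0.47503 kg·m²; I = I_cm + md² = 0.47503 + 0.8955 × 0.41000² = 0.62556 kg·m².
T = 2π√(0.62556/(0.8955 × 9.827 × 0.41000)) = 2.616 s.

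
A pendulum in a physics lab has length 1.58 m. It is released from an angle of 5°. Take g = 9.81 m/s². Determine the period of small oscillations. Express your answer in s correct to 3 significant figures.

T = 2π√(L/g) = 2π√(1.58/9.81) = 2π × 0.4013 = 2.52 s.

2.52 s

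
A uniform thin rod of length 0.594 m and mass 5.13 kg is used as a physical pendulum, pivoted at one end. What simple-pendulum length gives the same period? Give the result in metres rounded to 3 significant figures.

The equivalent simple-pendulum length is L_eq = I/(md), where I is about the pivot and d = 0.2970 m.
I_cm = (1/12)mL² = 0.1508 kg·m², so I = I_cm + md² = 0.1508 + 0.4525 = 0.6033 kg·m².
L_eq = 0.6033/(5.13 × 0.2970) = 0.396 m.

0.396 m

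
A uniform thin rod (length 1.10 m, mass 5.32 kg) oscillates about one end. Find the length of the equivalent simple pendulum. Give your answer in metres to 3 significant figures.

The equivalent simple-pendulum length is L_eq = I/(md), where I is about the pivot and d = 0.5500 m.
I_cm = (1/12)mL² = 0.5364 kg·m², so I = I_cm + md² = 0.5364 + 1.609 = 2.146 kg·m².
L_eq = 2.146/(5.32 × 0.5500) = 0.733 m.

0.733 m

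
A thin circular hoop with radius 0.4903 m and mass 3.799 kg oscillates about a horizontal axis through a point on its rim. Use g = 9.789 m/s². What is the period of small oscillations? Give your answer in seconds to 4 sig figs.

1.989 s

I_cm = mr² = 0.91326 kg·m². The pivot is at distance d = 0.4903 m from the centre of mass.
By the parallel-axis theorem, I = I_cm + md² = 0.91326 + 0.91326 = 1.8265 kg·m².
T = 2π√(I/(mgd)) = 2π√(1.8265/(3.799 × 9.789 × 0.4903)) = 1.989 s.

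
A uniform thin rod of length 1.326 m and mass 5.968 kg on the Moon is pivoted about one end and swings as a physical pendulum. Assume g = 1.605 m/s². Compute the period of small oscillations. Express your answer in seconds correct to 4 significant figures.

4.663 s

For a physical pendulum T = 2π√(I/(mgd)), with d = 0.66300 m from pivot to centre of mass.
I_cm = mL²/12 = 5.968 × 1.326²/12 = 0.87445 kg·m²; I = I_cm + md² = 0.87445 + 5.968 × 0.66300² = 3.4978 kg·m².
T = 2π√(3.4978/(5.968 × 1.605 × 0.66300)) = 4.663 s.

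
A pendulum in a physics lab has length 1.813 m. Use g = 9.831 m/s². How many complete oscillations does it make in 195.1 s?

72

T = 2π√(L/g) = 2π√(1.813/9.831) = 2.6982 s.
Number of complete oscillations = ⌊195.1/2.6982⌋ = ⌊72.307⌋ = 72.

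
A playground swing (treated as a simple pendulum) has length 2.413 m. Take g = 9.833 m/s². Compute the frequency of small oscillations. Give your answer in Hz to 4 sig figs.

0.3213 Hz

T = 2π√(L/g) = 2π√(2.413/9.833) = 3.1125 s, so f = 1/T = 0.3213 Hz.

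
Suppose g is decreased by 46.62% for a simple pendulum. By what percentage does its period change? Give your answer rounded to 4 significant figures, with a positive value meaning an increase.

36.87%

T ∝ 1/√g, so T'/T = 1/√(0.53380) = 1.3687.
Percentage change in T = (1.3687 − 1) × 100% = 36.87%.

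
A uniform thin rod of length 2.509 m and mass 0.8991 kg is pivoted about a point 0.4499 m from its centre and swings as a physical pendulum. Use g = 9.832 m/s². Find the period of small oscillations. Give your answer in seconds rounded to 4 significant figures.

2.547 s

For a physical pendulum T = 2π√(I/(mgd)), with d = 0.44990 m from pivot to centre of mass.
I_cm = mL²/12 = 0.8991 × 2.509²/12 = 0.47166 kg·m²; I = I_cm + md² = 0.47166 + 0.8991 × 0.44990² = 0.65365 kg·m².
T = 2π√(0.65365/(0.8991 × 9.832 × 0.44990)) = 2.547 s.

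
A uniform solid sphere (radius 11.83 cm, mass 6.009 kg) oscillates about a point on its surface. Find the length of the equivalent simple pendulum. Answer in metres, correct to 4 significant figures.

0.1656 m

The equivalent simple-pendulum length is L_eq = I/(md), where I is about the pivot and d = 0.11830 m.
I_cm = (2/5)mR² = 0.033638 kg·m², so I = I_cm + md² = 0.033638 + 0.084095 = 0.11773 kg·m².
L_eq = 0.11773/(6.009 × 0.11830) = 0.1656 m.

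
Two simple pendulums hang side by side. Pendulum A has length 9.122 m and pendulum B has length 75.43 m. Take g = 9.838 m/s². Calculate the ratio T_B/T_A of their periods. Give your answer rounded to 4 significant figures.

2.876

T ∝ √L, so T_B/T_A = √(L_B/L_A) = √(75.43/9.122) = 2.876.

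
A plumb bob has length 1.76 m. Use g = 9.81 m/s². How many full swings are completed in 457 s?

171

T = 2π√(L/g) = 2π√(1.76/9.81) = 2.661 s.
Number of complete oscillations = ⌊457/2.661⌋ = ⌊171.7⌋ = 171.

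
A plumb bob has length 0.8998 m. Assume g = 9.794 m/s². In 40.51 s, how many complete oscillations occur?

T = 2π√(L/g) = 2π√(0.8998/9.794) = 1.9045 s.
Number of complete oscillations = ⌊40.51/1.9045⌋ = ⌊21.271⌋ = 21.

21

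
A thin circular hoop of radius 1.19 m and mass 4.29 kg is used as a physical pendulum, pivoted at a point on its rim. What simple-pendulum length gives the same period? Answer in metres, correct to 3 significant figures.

2.38 m

The equivalent simple-pendulum length is L_eq = I/(md), where I is about the pivot and d = 1.190 m.
I_cm = mR² = 6.075 kg·m², so I = I_cm + md² = 6.075 + 6.075 = 12.15 kg·m².
L_eq = 12.15/(4.29 × 1.190) = 2.38 m.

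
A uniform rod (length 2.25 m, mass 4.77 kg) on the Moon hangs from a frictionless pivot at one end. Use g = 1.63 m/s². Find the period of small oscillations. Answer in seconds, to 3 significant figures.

For a physical pendulum T = 2π√(I/(mgd)), with d = 1.125 m from pivot to centre of mass.
I_cm = mL²/12 = 4.77 × 2.25²/12 = 2.012 kg·m²; I = I_cm + md² = 2.012 + 4.77 × 1.125² = 8.049 kg·m².
T = 2π√(8.049/(4.77 × 1.63 × 1.125)) = 6.03 s.

6.03 s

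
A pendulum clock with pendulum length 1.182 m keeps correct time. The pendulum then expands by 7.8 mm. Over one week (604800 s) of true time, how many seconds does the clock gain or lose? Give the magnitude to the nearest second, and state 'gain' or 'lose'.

lose 1986 s

T ∝ √L, so T'/T = √(1.18980/1.182) = 1.00329.
In 604800 s of true time the clock registers 604800/1.00329 = 602814.3 s, so it loses 1986 s.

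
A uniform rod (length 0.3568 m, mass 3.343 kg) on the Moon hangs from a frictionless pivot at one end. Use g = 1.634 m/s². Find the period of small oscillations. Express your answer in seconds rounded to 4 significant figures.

2.397 s

For a physical pendulum T = 2π√(I/(mgd)), with d = 0.17840 m from pivot to centre of mass.
I_cm = mL²/12 = 3.343 × 0.3568²/12 = 0.035465 kg·m²; I = I_cm + md² = 0.035465 + 3.343 × 0.17840² = 0.14186 kg·m².
T = 2π√(0.14186/(3.343 × 1.634 × 0.17840)) = 2.397 s.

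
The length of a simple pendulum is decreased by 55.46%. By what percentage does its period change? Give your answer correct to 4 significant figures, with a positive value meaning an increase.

-33.26%

T ∝ √L, so T'/T = √(0.44540) = 0.66738.
Percentage change in T = (0.66738 − 1) × 100% = -33.26%.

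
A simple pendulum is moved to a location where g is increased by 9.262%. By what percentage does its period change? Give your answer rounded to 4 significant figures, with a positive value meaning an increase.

T ∝ 1/√g, so T'/T = 1/√(1.0926) = 0.95668.
Percentage change in T = (0.95668 − 1) × 100% = -4.332%.

-4.332%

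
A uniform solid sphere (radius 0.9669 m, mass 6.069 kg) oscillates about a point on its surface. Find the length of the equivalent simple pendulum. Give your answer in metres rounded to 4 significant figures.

The equivalent simple-pendulum length is L_eq = I/(md), where I is about the pivot and d = 0.96690 m.
I_cm = (2/5)mR² = 2.2696 kg·m², so I = I_cm + md² = 2.2696 + 5.6739 = 7.9434 kg·m².
L_eq = 7.9434/(6.069 × 0.96690) = 1.354 m.

1.354 m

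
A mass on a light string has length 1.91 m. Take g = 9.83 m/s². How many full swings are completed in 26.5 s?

T = 2π√(L/g) = 2π√(1.91/9.83) = 2.770 s.
Number of complete oscillations = ⌊26.5/2.770⌋ = ⌊9.568⌋ = 9.

9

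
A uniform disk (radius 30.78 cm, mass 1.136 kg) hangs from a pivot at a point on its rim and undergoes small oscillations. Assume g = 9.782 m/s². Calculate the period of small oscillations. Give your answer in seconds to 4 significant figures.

1.365 s

I_cm = ½mr² = 0.053813 kg·m². The pivot is at distance d = 0.3078 m from the centre of mass.
By the parallel-axis theorem, I = I_cm + md² = 0.053813 + 0.10763 = 0.16144 kg·m².
T = 2π√(I/(mgd)) = 2π√(0.16144/(1.136 × 9.782 × 0.3078)) = 1.365 s.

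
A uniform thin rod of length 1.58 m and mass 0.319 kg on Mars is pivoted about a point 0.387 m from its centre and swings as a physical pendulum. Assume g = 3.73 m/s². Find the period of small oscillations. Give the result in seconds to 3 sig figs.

3.13 s

For a physical pendulum T = 2π√(I/(mgd)), with d = 0.3870 m from pivot to centre of mass.
I_cm = mL²/12 = 0.319 × 1.58²/12 = 0.06636 kg·m²; I = I_cm + md² = 0.06636 + 0.319 × 0.3870² = 0.1141 kg·m².
T = 2π√(0.1141/(0.319 × 3.73 × 0.3870)) = 3.13 s.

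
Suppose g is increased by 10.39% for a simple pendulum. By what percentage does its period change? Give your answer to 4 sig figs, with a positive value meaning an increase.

-4.822%

T ∝ 1/√g, so T'/T = 1/√(1.1039) = 0.95178.
Percentage change in T = (0.95178 − 1) × 100% = -4.822%.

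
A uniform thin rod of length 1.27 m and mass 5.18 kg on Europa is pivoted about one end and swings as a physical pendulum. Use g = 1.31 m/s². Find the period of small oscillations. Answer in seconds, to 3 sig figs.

5.05 s

For a physical pendulum T = 2π√(I/(mgd)), with d = 0.6350 m from pivot to centre of mass.
I_cm = mL²/12 = 5.18 × 1.27²/12 = 0.6962 kg·m²; I = I_cm + md² = 0.6962 + 5.18 × 0.6350² = 2.785 kg·m².
T = 2π√(2.785/(5.18 × 1.31 × 0.6350)) = 5.05 s.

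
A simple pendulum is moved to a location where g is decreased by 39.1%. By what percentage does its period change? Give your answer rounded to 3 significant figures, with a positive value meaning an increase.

T ∝ 1/√g, so T'/T = 1/√(0.6090) = 1.281.
Percentage change in T = (1.281 − 1) × 100% = 28.1%.

28.1%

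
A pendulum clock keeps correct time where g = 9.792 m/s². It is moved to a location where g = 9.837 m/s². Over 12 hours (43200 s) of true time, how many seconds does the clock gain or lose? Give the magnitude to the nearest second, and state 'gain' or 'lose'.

gain 99 s

The clock's period scales as T ∝ 1/√g, so T'/T = √(9.792/9.837) = 0.997710.
In 43200 s of true time the clock registers 43200/0.997710 = 43299.2 s, so it gains 99 s.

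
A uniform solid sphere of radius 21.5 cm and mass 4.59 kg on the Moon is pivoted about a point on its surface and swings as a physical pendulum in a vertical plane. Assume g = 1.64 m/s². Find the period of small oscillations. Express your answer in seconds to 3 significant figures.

2.69 s

I_cm = (2/5)mr² = 0.08487 kg·m². The pivot is at distance d = 0.215 m from the centre of mass.
By the parallel-axis theorem, I = I_cm + md² = 0.08487 + 0.2122 = 0.2970 kg·m².
T = 2π√(I/(mgd)) = 2π√(0.2970/(4.59 × 1.64 × 0.215)) = 2.69 s.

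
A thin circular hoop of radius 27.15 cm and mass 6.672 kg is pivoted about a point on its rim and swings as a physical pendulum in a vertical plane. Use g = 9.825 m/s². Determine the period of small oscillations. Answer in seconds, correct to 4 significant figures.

I_cm = mr² = 0.49181 kg·m². The pivot is at distance d = 0.2715 m from the centre of mass.
By the parallel-axis theorem, I = I_cm + md² = 0.49181 + 0.49181 = 0.98362 kg·m².
T = 2π√(I/(mgd)) = 2π√(0.98362/(6.672 × 9.825 × 0.2715)) = 1.477 s.

1.477 s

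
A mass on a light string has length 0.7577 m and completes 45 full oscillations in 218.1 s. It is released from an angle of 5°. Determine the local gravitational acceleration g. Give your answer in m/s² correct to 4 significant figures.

1.273 m/s²

T = 218.1/45 = 4.8467 s.
From T = 2π√(L/g), g = 4π²L/T² = 4π² × 0.7577/4.8467² = 1.273 m/s².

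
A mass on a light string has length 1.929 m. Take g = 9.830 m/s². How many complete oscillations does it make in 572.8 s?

205

T = 2π√(L/g) = 2π√(1.929/9.830) = 2.7834 s.
Number of complete oscillations = ⌊572.8/2.7834⌋ = ⌊205.79⌋ = 205.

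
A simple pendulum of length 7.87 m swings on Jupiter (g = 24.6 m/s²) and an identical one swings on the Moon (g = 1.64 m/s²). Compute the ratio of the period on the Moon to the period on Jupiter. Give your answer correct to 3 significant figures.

T ∝ 1/√g, so T₂/T₁ = √(g₁/g₂) = √(24.6/1.64) = 3.87.

3.87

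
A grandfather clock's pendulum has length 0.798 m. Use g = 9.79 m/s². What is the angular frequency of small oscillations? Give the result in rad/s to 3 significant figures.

3.50 rad/s

ω = √(g/L) = √(9.79/0.798) = 3.50 rad/s.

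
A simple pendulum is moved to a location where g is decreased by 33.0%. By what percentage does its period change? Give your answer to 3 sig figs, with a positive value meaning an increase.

22.2%

T ∝ 1/√g, so T'/T = 1/√(0.6700) = 1.222.
Percentage change in T = (1.222 − 1) × 100% = 22.2%.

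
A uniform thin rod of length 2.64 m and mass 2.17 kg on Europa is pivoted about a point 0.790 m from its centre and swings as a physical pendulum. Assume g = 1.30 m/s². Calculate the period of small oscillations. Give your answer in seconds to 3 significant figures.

6.81 s

For a physical pendulum T = 2π√(I/(mgd)), with d = 0.7900 m from pivot to centre of mass.
I_cm = mL²/12 = 2.17 × 2.64²/12 = 1.260 kg·m²; I = I_cm + md² = 1.260 + 2.17 × 0.7900² = 2.615 kg·m².
T = 2π√(2.615/(2.17 × 1.30 × 0.7900)) = 6.81 s.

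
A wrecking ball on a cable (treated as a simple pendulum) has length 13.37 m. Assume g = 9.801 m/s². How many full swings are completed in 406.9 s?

55

T = 2π√(L/g) = 2π√(13.37/9.801) = 7.3386 s.
Number of complete oscillations = ⌊406.9/7.3386⌋ = ⌊55.447⌋ = 55.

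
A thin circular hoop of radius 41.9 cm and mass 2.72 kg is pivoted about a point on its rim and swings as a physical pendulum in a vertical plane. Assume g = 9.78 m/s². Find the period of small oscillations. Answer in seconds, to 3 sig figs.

1.84 s

I_cm = mr² = 0.4775 kg·m². The pivot is at distance d = 0.419 m from the centre of mass.
By the parallel-axis theorem, I = I_cm + md² = 0.4775 + 0.4775 = 0.9551 kg·m².
T = 2π√(I/(mgd)) = 2π√(0.9551/(2.72 × 9.78 × 0.419)) = 1.84 s.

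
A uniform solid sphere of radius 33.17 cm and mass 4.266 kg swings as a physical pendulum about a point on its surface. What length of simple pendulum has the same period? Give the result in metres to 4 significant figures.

The equivalent simple-pendulum length is L_eq = I/(md), where I is about the pivot and d = 0.33170 m.
I_cm = (2/5)mR² = 0.18775 kg·m², so I = I_cm + md² = 0.18775 + 0.46937 = 0.65711 kg·m².
L_eq = 0.65711/(4.266 × 0.33170) = 0.4644 m.

0.4644 m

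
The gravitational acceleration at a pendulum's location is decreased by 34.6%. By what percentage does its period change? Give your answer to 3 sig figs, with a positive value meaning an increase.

T ∝ 1/√g, so T'/T = 1/√(0.6540) = 1.237.
Percentage change in T = (1.237 − 1) × 100% = 23.7%.

23.7%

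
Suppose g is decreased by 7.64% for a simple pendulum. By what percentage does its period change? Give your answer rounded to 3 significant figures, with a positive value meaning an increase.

T ∝ 1/√g, so T'/T = 1/√(0.9236) = 1.041.
Percentage change in T = (1.041 − 1) × 100% = 4.05%.

4.05%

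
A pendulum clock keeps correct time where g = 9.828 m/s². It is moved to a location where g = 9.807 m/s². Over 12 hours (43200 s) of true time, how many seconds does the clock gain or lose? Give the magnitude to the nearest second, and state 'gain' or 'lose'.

lose 46 s

The clock's period scales as T ∝ 1/√g, so T'/T = √(9.828/9.807) = 1.00107.
In 43200 s of true time the clock registers 43200/1.00107 = 43153.8 s, so it loses 46 s.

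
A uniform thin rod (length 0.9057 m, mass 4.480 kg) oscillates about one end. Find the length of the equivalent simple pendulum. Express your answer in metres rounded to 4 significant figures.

The equivalent simple-pendulum length is L_eq = I/(md), where I is about the pivot and d = 0.45285 m.
I_cm = (1/12)mL² = 0.30624 kg·m², so I = I_cm + md² = 0.30624 + 0.91873 = 1.2250 kg·m².
L_eq = 1.2250/(4.480 × 0.45285) = 0.6038 m.

0.6038 m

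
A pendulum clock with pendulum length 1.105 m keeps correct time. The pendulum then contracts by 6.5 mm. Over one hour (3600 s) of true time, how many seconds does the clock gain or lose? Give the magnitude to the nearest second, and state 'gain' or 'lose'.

gain 11 s

T ∝ √L, so T'/T = √(1.09850/1.105) = 0.997054.
In 3600 s of true time the clock registers 3600/0.997054 = 3610.6 s, so it gains 11 s.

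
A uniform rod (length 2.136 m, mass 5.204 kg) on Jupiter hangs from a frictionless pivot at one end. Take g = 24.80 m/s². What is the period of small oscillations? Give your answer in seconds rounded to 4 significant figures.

1.506 s

For a physical pendulum T = 2π√(I/(mgd)), with d = 1.0680 m from pivot to centre of mass.
I_cm = mL²/12 = 5.204 × 2.136²/12 = 1.9786 kg·m²; I = I_cm + md² = 1.9786 + 5.204 × 1.0680² = 7.9144 kg·m².
T = 2π√(7.9144/(5.204 × 24.80 × 1.0680)) = 1.506 s.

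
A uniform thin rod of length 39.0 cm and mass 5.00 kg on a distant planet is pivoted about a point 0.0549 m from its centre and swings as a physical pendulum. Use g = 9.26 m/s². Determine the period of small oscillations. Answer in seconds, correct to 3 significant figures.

For a physical pendulum T = 2π√(I/(mgd)), with d = 0.05490 m from pivot to centre of mass.
I_cm = mL²/12 = 5.00 × 0.390²/12 = 0.06338 kg·m²; I = I_cm + md² = 0.06338 + 5.00 × 0.05490² = 0.07845 kg·m².
T = 2π√(0.07845/(5.00 × 9.26 × 0.05490)) = 1.10 s.

1.10 s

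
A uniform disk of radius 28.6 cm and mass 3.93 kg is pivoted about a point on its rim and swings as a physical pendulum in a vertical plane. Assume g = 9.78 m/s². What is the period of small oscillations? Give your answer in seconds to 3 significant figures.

I_cm = ½mr² = 0.1607 kg·m². The pivot is at distance d = 0.286 m from the centre of mass.
By the parallel-axis theorem, I = I_cm + md² = 0.1607 + 0.3215 = 0.4822 kg·m².
T = 2π√(I/(mgd)) = 2π√(0.4822/(3.93 × 9.78 × 0.286)) = 1.32 s.

1.32 s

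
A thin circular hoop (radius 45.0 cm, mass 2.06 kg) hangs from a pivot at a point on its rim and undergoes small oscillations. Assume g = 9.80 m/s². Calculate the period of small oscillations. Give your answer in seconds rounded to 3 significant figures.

I_cm = mr² = 0.4172 kg·m². The pivot is at distance d = 0.450 m from the centre of mass.
By the parallel-axis theorem, I = I_cm + md² = 0.4172 + 0.4172 = 0.8343 kg·m².
T = 2π√(I/(mgd)) = 2π√(0.8343/(2.06 × 9.80 × 0.450)) = 1.90 s.

1.90 s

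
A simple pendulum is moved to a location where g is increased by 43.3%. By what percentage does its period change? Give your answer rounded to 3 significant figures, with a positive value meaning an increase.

T ∝ 1/√g, so T'/T = 1/√(1.433) = 0.8354.
Percentage change in T = (0.8354 − 1) × 100% = -16.5%.

-16.5%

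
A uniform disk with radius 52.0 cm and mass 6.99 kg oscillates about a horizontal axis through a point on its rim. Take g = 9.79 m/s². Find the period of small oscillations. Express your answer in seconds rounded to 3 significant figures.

1.77 s

I_cm = ½mr² = 0.9450 kg·m². The pivot is at distance d = 0.520 m from the centre of mass.
By the parallel-axis theorem, I = I_cm + md² = 0.9450 + 1.890 = 2.835 kg·m².
T = 2π√(I/(mgd)) = 2π√(2.835/(6.99 × 9.79 × 0.520)) = 1.77 s.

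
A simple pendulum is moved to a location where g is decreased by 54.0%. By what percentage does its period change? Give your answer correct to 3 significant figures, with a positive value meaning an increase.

47.4%

T ∝ 1/√g, so T'/T = 1/√(0.4600) = 1.474.
Percentage change in T = (1.474 − 1) × 100% = 47.4%.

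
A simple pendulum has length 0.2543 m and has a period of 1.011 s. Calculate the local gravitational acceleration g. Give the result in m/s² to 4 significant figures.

9.822 m/s²

From T = 2π√(L/g), g = 4π²L/T² = 4π² × 0.2543/1.0110² = 9.822 m/s².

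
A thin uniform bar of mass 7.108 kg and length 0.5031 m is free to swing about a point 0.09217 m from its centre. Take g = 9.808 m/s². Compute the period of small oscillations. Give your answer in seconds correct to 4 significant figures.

1.137 s

For a physical pendulum T = 2π√(I/(mgd)), with d = 0.092170 m from pivot to centre of mass.
I_cm = mL²/12 = 7.108 × 0.5031²/12 = 0.14993 kg·m²; I = I_cm + md² = 0.14993 + 7.108 × 0.092170² = 0.21031 kg·m².
T = 2π√(0.21031/(7.108 × 9.808 × 0.092170)) = 1.137 s.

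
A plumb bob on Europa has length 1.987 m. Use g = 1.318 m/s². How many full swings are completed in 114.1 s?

T = 2π√(L/g) = 2π√(1.987/1.318) = 7.7147 s.
Number of complete oscillations = ⌊114.1/7.7147⌋ = ⌊14.790⌋ = 14.

14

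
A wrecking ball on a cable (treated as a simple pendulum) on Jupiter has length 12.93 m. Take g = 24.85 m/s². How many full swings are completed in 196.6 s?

T = 2π√(L/g) = 2π√(12.93/24.85) = 4.5323 s.
Number of complete oscillations = ⌊196.6/4.5323⌋ = ⌊43.378⌋ = 43.

43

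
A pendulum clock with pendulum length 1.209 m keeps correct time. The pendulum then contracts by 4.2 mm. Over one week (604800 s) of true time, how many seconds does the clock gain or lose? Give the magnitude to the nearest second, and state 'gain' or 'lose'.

T ∝ √L, so T'/T = √(1.20480/1.209) = 0.998262.
In 604800 s of true time the clock registers 604800/0.998262 = 605853.3 s, so it gains 1053 s.

gain 1053 s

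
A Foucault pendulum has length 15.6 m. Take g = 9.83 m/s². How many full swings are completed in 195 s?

T = 2π√(L/g) = 2π√(15.6/9.83) = 7.915 s.
Number of complete oscillations = ⌊195/7.915⌋ = ⌊24.64⌋ = 24.

24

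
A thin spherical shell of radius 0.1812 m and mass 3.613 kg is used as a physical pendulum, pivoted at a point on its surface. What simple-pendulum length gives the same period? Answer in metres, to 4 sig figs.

0.3020 m

The equivalent simple-pendulum length is L_eq = I/(md), where I is about the pivot and d = 0.18120 m.
I_cm = (2/3)mR² = 0.079085 kg·m², so I = I_cm + md² = 0.079085 + 0.11863 = 0.19771 kg·m².
L_eq = 0.19771/(3.613 × 0.18120) = 0.3020 m.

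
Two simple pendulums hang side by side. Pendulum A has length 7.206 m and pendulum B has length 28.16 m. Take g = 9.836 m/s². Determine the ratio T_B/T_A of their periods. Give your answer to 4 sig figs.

1.977

T ∝ √L, so T_B/T_A = √(L_B/L_A) = √(28.16/7.206) = 1.977.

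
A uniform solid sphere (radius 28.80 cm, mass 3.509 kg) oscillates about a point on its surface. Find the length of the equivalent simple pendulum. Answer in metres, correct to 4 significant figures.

The equivalent simple-pendulum length is L_eq = I/(md), where I is about the pivot and d = 0.28800 m.
I_cm = (2/5)mR² = 0.11642 kg·m², so I = I_cm + md² = 0.11642 + 0.29105 = 0.40747 kg·m².
L_eq = 0.40747/(3.509 × 0.28800) = 0.4032 m.

0.4032 m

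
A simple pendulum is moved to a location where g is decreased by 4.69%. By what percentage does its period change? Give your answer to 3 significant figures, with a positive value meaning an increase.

T ∝ 1/√g, so T'/T = 1/√(0.9531) = 1.024.
Percentage change in T = (1.024 − 1) × 100% = 2.43%.

2.43%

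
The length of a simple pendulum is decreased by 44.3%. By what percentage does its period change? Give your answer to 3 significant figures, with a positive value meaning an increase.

-25.4%

T ∝ √L, so T'/T = √(0.5570) = 0.7463.
Percentage change in T = (0.7463 − 1) × 100% = -25.4%.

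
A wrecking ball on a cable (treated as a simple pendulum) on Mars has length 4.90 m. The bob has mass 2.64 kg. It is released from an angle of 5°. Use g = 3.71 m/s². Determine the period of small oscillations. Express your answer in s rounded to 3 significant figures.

7.22 s

T = 2π√(L/g) = 2π√(4.90/3.71) = 2π × 1.149 = 7.22 s.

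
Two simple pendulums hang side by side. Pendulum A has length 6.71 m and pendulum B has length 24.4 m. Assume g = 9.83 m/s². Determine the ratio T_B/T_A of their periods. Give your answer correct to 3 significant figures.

1.91

T ∝ √L, so T_B/T_A = √(L_B/L_A) = √(24.4/6.71) = 1.91.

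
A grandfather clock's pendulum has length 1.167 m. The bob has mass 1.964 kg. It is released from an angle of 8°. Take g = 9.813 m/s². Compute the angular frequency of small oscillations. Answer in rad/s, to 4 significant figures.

2.900 rad/s

ω = √(g/L) = √(9.813/1.167) = 2.900 rad/s.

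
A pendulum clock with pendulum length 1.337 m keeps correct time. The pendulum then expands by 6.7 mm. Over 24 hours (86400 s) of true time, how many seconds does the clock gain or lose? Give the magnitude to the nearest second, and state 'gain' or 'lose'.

T ∝ √L, so T'/T = √(1.34370/1.337) = 1.00250.
In 86400 s of true time the clock registers 86400/1.00250 = 86184.3 s, so it loses 216 s.

lose 216 s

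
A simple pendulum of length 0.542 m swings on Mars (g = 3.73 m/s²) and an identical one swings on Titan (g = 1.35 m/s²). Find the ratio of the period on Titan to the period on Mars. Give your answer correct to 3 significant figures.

1.66

T ∝ 1/√g, so T₂/T₁ = √(g₁/g₂) = √(3.73/1.35) = 1.66.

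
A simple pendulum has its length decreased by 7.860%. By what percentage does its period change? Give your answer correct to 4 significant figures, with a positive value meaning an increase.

T ∝ √L, so T'/T = √(0.92140) = 0.95990.
Percentage change in T = (0.95990 − 1) × 100% = -4.010%.

-4.010%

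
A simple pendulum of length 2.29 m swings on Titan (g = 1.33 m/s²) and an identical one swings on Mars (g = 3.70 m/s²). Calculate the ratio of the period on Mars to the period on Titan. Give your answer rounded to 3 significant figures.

T ∝ 1/√g, so T₂/T₁ = √(g₁/g₂) = √(1.33/3.70) = 0.600.

0.600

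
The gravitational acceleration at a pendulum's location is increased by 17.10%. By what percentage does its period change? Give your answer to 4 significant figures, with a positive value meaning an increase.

T ∝ 1/√g, so T'/T = 1/√(1.1710) = 0.92411.
Percentage change in T = (0.92411 − 1) × 100% = -7.589%.

-7.589%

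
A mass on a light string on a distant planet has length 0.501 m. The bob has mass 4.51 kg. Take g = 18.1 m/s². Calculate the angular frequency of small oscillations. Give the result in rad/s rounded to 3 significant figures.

ω = √(g/L) = √(18.1/0.501) = 6.01 rad/s.

6.01 rad/s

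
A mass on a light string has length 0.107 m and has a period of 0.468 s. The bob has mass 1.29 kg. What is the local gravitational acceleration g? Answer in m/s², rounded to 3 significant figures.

From T = 2π√(L/g), g = 4π²L/T² = 4π² × 0.107/0.4680² = 19.3 m/s².

19.3 m/s²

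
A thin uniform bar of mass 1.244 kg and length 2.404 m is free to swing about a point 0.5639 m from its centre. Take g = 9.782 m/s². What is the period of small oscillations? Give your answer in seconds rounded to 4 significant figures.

2.392 s

For a physical pendulum T = 2π√(I/(mgd)), with d = 0.56390 m from pivot to centre of mass.
I_cm = mL²/12 = 1.244 × 2.404²/12 = 0.59911 kg·m²; I = I_cm + md² = 0.59911 + 1.244 × 0.56390² = 0.99468 kg·m².
T = 2π√(0.99468/(1.244 × 9.782 × 0.56390)) = 2.392 s.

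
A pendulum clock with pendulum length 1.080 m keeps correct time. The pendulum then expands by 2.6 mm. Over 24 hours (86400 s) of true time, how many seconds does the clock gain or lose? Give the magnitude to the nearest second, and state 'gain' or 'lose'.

T ∝ √L, so T'/T = √(1.08260/1.080) = 1.00120.
In 86400 s of true time the clock registers 86400/1.00120 = 86296.2 s, so it loses 104 s.

lose 104 s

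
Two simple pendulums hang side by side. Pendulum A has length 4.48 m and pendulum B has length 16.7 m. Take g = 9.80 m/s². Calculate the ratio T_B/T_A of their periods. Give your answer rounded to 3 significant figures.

1.93

T ∝ √L, so T_B/T_A = √(L_B/L_A) = √(16.7/4.48) = 1.93.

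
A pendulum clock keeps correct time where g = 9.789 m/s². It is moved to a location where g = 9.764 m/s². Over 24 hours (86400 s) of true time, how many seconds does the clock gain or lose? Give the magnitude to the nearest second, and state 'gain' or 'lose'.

The clock's period scales as T ∝ 1/√g, so T'/T = √(9.789/9.764) = 1.00128.
In 86400 s of true time the clock registers 86400/1.00128 = 86289.6 s, so it loses 110 s.

lose 110 s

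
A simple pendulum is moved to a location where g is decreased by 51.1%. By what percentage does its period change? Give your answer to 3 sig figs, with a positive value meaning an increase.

T ∝ 1/√g, so T'/T = 1/√(0.4890) = 1.430.
Percentage change in T = (1.430 − 1) × 100% = 43.0%.

43.0%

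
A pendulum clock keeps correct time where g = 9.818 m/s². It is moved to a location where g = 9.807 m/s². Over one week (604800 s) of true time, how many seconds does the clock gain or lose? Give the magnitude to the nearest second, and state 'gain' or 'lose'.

lose 339 s

The clock's period scales as T ∝ 1/√g, so T'/T = √(9.818/9.807) = 1.00056.
In 604800 s of true time the clock registers 604800/1.00056 = 604461.1 s, so it loses 339 s.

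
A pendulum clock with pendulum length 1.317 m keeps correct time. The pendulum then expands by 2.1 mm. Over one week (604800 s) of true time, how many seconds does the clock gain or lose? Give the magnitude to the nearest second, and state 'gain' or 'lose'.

T ∝ √L, so T'/T = √(1.31910/1.317) = 1.00080.
In 604800 s of true time the clock registers 604800/1.00080 = 604318.4 s, so it loses 482 s.

lose 482 s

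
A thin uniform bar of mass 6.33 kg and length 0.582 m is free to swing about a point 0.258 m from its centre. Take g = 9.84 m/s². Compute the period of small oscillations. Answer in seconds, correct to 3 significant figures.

1.21 s

For a physical pendulum T = 2π√(I/(mgd)), with d = 0.2580 m from pivot to centre of mass.
I_cm = mL²/12 = 6.33 × 0.582²/12 = 0.1787 kg·m²; I = I_cm + md² = 0.1787 + 6.33 × 0.2580² = 0.6000 kg·m².
T = 2π√(0.6000/(6.33 × 9.84 × 0.2580)) = 1.21 s.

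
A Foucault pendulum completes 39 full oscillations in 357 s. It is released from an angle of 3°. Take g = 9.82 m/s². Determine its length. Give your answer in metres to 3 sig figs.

T = 357/39 = 9.154 s.
From T = 2π√(L/g), L = gT²/(4π²) = 9.82 × 9.154²/(4π²) = 20.8 m.

20.8 m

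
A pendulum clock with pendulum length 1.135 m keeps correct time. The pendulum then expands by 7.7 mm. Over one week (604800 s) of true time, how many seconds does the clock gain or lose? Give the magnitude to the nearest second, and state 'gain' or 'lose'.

T ∝ √L, so T'/T = √(1.14270/1.135) = 1.00339.
In 604800 s of true time the clock registers 604800/1.00339 = 602758.9 s, so it loses 2041 s.

lose 2041 s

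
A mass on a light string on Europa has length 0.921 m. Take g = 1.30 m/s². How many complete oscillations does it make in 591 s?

T = 2π√(L/g) = 2π√(0.921/1.30) = 5.289 s.
Number of complete oscillations = ⌊591/5.289⌋ = ⌊111.8⌋ = 111.

111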